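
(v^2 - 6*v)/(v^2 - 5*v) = (v - 6)/(v - 5)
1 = 1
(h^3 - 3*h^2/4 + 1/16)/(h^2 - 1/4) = (8*h^2 - 2*h - 1)/(4*(2*h + 1))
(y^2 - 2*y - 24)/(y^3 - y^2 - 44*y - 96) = (y - 6)/(y^2 - 5*y - 24)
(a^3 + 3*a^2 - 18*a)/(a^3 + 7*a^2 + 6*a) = (a - 3)/(a + 1)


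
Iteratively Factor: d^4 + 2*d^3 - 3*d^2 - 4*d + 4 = (d - 1)*(d^3 + 3*d^2 - 4) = (d - 1)*(d + 2)*(d^2 + d - 2) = (d - 1)^2*(d + 2)*(d + 2)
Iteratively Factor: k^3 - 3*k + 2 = (k - 1)*(k^2 + k - 2) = (k - 1)^2*(k + 2)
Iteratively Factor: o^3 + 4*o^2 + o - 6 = (o + 3)*(o^2 + o - 2) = (o - 1)*(o + 3)*(o + 2)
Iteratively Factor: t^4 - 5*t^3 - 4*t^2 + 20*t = (t)*(t^3 - 5*t^2 - 4*t + 20) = t*(t + 2)*(t^2 - 7*t + 10) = t*(t - 5)*(t + 2)*(t - 2)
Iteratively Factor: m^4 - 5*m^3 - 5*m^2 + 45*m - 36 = (m - 4)*(m^3 - m^2 - 9*m + 9) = (m - 4)*(m + 3)*(m^2 - 4*m + 3) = (m - 4)*(m - 3)*(m + 3)*(m - 1)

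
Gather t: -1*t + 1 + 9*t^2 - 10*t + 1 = 9*t^2 - 11*t + 2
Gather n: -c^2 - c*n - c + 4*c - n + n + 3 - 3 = -c^2 - c*n + 3*c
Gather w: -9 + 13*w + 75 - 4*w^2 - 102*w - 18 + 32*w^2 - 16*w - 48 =28*w^2 - 105*w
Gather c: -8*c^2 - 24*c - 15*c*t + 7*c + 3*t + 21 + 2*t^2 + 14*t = -8*c^2 + c*(-15*t - 17) + 2*t^2 + 17*t + 21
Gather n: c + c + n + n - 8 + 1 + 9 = 2*c + 2*n + 2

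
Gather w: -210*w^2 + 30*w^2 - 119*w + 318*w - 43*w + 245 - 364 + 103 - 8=-180*w^2 + 156*w - 24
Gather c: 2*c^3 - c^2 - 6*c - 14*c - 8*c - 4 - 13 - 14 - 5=2*c^3 - c^2 - 28*c - 36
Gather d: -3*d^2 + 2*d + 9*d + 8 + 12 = -3*d^2 + 11*d + 20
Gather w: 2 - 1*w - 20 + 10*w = 9*w - 18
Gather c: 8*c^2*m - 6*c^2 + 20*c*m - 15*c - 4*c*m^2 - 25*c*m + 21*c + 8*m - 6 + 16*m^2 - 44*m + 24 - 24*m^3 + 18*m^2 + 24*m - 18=c^2*(8*m - 6) + c*(-4*m^2 - 5*m + 6) - 24*m^3 + 34*m^2 - 12*m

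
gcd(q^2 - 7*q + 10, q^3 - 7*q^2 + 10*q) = q^2 - 7*q + 10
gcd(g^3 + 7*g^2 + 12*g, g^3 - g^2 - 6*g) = g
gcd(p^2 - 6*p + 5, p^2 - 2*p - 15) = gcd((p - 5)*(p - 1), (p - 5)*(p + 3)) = p - 5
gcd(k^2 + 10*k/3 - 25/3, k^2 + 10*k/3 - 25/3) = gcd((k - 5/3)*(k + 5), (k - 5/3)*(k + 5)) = k^2 + 10*k/3 - 25/3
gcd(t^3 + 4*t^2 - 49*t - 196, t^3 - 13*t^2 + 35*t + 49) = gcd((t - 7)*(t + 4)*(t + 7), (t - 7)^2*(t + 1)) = t - 7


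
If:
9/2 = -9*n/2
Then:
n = -1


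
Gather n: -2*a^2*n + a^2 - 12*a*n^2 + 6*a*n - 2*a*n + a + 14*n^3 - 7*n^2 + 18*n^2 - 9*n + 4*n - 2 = a^2 + a + 14*n^3 + n^2*(11 - 12*a) + n*(-2*a^2 + 4*a - 5) - 2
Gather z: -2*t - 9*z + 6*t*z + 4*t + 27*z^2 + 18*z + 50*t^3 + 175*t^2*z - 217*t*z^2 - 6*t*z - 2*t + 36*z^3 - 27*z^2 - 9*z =50*t^3 + 175*t^2*z - 217*t*z^2 + 36*z^3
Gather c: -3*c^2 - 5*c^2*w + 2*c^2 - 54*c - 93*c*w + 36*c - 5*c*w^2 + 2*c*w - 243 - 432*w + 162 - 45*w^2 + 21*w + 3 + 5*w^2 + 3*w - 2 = c^2*(-5*w - 1) + c*(-5*w^2 - 91*w - 18) - 40*w^2 - 408*w - 80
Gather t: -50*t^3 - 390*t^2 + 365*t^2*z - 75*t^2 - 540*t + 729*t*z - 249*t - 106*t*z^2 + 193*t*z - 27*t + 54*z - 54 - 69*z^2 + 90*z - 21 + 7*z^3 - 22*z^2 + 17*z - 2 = -50*t^3 + t^2*(365*z - 465) + t*(-106*z^2 + 922*z - 816) + 7*z^3 - 91*z^2 + 161*z - 77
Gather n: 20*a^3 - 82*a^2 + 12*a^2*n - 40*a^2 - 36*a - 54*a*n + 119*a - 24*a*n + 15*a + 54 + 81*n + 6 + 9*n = 20*a^3 - 122*a^2 + 98*a + n*(12*a^2 - 78*a + 90) + 60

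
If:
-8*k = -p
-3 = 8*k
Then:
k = -3/8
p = -3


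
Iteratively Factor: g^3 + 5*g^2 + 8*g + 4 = (g + 2)*(g^2 + 3*g + 2) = (g + 1)*(g + 2)*(g + 2)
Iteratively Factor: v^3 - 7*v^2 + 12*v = (v)*(v^2 - 7*v + 12) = v*(v - 4)*(v - 3)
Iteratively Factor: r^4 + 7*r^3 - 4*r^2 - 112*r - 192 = (r + 4)*(r^3 + 3*r^2 - 16*r - 48) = (r - 4)*(r + 4)*(r^2 + 7*r + 12) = (r - 4)*(r + 3)*(r + 4)*(r + 4)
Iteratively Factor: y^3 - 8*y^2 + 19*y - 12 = (y - 4)*(y^2 - 4*y + 3) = (y - 4)*(y - 1)*(y - 3)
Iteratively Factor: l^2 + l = (l)*(l + 1)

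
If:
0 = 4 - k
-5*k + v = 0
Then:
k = 4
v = 20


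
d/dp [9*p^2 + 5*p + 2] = 18*p + 5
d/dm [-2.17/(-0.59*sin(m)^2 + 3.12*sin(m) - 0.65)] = (6.7704 - 2.5606*sin(m))*cos(m)/(0.59*sin(m)^2 - 3.12*sin(m) + 0.65)^2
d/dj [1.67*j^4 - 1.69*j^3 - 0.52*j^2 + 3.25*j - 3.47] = 6.68*j^3 - 5.07*j^2 - 1.04*j + 3.25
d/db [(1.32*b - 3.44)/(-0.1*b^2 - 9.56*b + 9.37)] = (0.132*b^2 - 0.688000000000001*b - 20.518)/(0.01*b^4 + 1.912*b^3 + 89.5196*b^2 - 179.1544*b + 87.7969)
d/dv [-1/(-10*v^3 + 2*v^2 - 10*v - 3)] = 2*(-15*v^2 + 2*v - 5)/(10*v^3 - 2*v^2 + 10*v + 3)^2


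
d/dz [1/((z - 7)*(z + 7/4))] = 4*(21 - 8*z)/(16*z^4 - 168*z^3 + 49*z^2 + 2058*z + 2401)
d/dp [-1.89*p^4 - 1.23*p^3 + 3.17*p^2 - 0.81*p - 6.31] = -7.56*p^3 - 3.69*p^2 + 6.34*p - 0.81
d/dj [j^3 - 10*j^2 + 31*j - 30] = 3*j^2 - 20*j + 31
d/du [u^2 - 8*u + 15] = 2*u - 8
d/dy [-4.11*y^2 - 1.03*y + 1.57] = -8.22*y - 1.03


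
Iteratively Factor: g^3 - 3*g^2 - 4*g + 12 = (g - 3)*(g^2 - 4) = (g - 3)*(g - 2)*(g + 2)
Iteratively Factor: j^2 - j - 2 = (j - 2)*(j + 1)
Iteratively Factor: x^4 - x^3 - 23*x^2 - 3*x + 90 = (x - 5)*(x^3 + 4*x^2 - 3*x - 18) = (x - 5)*(x - 2)*(x^2 + 6*x + 9) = (x - 5)*(x - 2)*(x + 3)*(x + 3)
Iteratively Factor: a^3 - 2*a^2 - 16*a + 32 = (a - 4)*(a^2 + 2*a - 8) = (a - 4)*(a + 4)*(a - 2)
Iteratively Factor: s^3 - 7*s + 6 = (s - 1)*(s^2 + s - 6) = (s - 1)*(s + 3)*(s - 2)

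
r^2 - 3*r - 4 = (r - 4)*(r + 1)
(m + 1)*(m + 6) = m^2 + 7*m + 6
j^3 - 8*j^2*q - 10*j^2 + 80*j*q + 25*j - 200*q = (j - 5)^2*(j - 8*q)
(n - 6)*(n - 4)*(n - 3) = n^3 - 13*n^2 + 54*n - 72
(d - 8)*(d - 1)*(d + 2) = d^3 - 7*d^2 - 10*d + 16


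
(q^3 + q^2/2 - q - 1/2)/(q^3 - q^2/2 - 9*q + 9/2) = (2*q^3 + q^2 - 2*q - 1)/(2*q^3 - q^2 - 18*q + 9)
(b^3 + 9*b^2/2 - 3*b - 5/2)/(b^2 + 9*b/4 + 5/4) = 2*(2*b^3 + 9*b^2 - 6*b - 5)/(4*b^2 + 9*b + 5)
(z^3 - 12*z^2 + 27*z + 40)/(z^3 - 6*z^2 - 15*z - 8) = (z - 5)/(z + 1)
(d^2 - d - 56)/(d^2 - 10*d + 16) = (d + 7)/(d - 2)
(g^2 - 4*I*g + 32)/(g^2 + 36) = (g^2 - 4*I*g + 32)/(g^2 + 36)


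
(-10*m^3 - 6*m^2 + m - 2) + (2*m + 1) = -10*m^3 - 6*m^2 + 3*m - 1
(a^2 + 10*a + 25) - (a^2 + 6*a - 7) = 4*a + 32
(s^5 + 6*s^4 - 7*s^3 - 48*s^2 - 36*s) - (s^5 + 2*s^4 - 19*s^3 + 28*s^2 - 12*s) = 4*s^4 + 12*s^3 - 76*s^2 - 24*s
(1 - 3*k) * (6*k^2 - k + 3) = -18*k^3 + 9*k^2 - 10*k + 3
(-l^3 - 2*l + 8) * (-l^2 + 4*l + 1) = l^5 - 4*l^4 + l^3 - 16*l^2 + 30*l + 8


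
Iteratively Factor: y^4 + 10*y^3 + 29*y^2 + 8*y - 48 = (y + 3)*(y^3 + 7*y^2 + 8*y - 16) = (y - 1)*(y + 3)*(y^2 + 8*y + 16) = (y - 1)*(y + 3)*(y + 4)*(y + 4)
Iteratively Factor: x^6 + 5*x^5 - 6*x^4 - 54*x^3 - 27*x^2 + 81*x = (x + 3)*(x^5 + 2*x^4 - 12*x^3 - 18*x^2 + 27*x) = (x + 3)^2*(x^4 - x^3 - 9*x^2 + 9*x) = (x - 1)*(x + 3)^2*(x^3 - 9*x) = (x - 1)*(x + 3)^3*(x^2 - 3*x) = (x - 3)*(x - 1)*(x + 3)^3*(x)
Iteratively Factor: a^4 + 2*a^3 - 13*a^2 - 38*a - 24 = (a + 1)*(a^3 + a^2 - 14*a - 24) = (a + 1)*(a + 2)*(a^2 - a - 12) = (a + 1)*(a + 2)*(a + 3)*(a - 4)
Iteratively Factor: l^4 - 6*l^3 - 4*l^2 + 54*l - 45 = (l - 1)*(l^3 - 5*l^2 - 9*l + 45) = (l - 1)*(l + 3)*(l^2 - 8*l + 15) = (l - 5)*(l - 1)*(l + 3)*(l - 3)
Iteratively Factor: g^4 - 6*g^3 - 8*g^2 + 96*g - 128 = (g - 2)*(g^3 - 4*g^2 - 16*g + 64) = (g - 2)*(g + 4)*(g^2 - 8*g + 16) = (g - 4)*(g - 2)*(g + 4)*(g - 4)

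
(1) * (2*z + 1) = 2*z + 1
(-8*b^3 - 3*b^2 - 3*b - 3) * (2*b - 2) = -16*b^4 + 10*b^3 + 6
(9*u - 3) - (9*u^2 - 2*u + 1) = -9*u^2 + 11*u - 4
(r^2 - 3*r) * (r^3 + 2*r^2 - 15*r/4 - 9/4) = r^5 - r^4 - 39*r^3/4 + 9*r^2 + 27*r/4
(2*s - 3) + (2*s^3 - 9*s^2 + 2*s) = 2*s^3 - 9*s^2 + 4*s - 3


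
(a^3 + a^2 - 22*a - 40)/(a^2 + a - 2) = (a^2 - a - 20)/(a - 1)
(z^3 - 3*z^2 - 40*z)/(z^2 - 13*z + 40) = z*(z + 5)/(z - 5)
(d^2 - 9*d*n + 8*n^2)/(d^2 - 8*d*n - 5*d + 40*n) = (d - n)/(d - 5)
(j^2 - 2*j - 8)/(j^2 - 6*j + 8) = (j + 2)/(j - 2)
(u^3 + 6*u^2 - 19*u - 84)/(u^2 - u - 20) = (-u^3 - 6*u^2 + 19*u + 84)/(-u^2 + u + 20)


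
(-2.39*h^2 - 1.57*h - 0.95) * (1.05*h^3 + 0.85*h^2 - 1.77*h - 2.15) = -2.5095*h^5 - 3.68*h^4 + 1.8983*h^3 + 7.1099*h^2 + 5.057*h + 2.0425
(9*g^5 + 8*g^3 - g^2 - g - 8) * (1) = 9*g^5 + 8*g^3 - g^2 - g - 8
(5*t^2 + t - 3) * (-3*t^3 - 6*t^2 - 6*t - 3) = -15*t^5 - 33*t^4 - 27*t^3 - 3*t^2 + 15*t + 9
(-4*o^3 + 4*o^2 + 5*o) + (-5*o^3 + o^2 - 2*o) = -9*o^3 + 5*o^2 + 3*o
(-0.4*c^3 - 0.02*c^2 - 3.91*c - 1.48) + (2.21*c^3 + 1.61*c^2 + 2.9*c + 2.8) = 1.81*c^3 + 1.59*c^2 - 1.01*c + 1.32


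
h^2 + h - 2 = (h - 1)*(h + 2)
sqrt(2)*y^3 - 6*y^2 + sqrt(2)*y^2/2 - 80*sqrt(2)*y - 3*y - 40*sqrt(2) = (y - 8*sqrt(2))*(y + 5*sqrt(2))*(sqrt(2)*y + sqrt(2)/2)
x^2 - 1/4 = (x - 1/2)*(x + 1/2)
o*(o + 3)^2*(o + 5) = o^4 + 11*o^3 + 39*o^2 + 45*o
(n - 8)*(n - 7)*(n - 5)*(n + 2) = n^4 - 18*n^3 + 91*n^2 - 18*n - 560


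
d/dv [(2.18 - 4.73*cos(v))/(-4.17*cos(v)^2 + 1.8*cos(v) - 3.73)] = (19.7241*cos(v)^2 - 18.1812*cos(v) - 13.7189)*sin(v)/(17.3889*cos(v)^4 - 15.012*cos(v)^3 + 34.3482*cos(v)^2 - 13.428*cos(v) + 13.9129)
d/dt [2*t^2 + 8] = 4*t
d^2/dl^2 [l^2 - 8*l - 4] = 2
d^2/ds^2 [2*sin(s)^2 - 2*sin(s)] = 2*sin(s) + 4*cos(2*s)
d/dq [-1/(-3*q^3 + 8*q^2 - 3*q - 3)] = (-9*q^2 + 16*q - 3)/(3*q^3 - 8*q^2 + 3*q + 3)^2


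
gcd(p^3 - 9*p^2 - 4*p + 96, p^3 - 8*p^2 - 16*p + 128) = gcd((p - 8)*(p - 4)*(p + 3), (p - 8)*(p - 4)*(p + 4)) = p^2 - 12*p + 32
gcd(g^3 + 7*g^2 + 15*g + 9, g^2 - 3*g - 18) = g + 3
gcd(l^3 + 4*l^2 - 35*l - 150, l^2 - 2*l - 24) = l - 6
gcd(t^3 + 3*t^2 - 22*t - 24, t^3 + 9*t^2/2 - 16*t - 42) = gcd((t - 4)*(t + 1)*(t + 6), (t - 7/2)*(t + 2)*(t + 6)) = t + 6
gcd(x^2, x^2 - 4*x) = x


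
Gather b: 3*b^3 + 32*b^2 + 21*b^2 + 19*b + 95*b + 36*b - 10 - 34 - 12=3*b^3 + 53*b^2 + 150*b - 56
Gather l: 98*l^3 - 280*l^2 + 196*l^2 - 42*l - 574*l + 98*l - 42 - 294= 98*l^3 - 84*l^2 - 518*l - 336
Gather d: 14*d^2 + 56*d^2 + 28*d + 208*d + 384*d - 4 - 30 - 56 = 70*d^2 + 620*d - 90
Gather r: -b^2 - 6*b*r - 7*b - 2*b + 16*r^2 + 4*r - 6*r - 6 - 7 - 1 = -b^2 - 9*b + 16*r^2 + r*(-6*b - 2) - 14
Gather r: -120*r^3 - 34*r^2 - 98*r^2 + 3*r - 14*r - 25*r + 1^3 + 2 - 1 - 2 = -120*r^3 - 132*r^2 - 36*r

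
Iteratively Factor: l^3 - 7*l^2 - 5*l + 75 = (l + 3)*(l^2 - 10*l + 25) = (l - 5)*(l + 3)*(l - 5)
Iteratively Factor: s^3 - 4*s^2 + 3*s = (s - 3)*(s^2 - s) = s*(s - 3)*(s - 1)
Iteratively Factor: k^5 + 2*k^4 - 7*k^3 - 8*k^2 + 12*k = (k)*(k^4 + 2*k^3 - 7*k^2 - 8*k + 12) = k*(k + 2)*(k^3 - 7*k + 6) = k*(k + 2)*(k + 3)*(k^2 - 3*k + 2) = k*(k - 1)*(k + 2)*(k + 3)*(k - 2)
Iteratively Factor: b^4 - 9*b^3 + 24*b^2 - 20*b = (b - 2)*(b^3 - 7*b^2 + 10*b) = (b - 5)*(b - 2)*(b^2 - 2*b) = b*(b - 5)*(b - 2)*(b - 2)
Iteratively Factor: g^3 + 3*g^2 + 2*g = (g)*(g^2 + 3*g + 2) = g*(g + 1)*(g + 2)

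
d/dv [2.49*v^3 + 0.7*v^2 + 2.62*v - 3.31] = 7.47*v^2 + 1.4*v + 2.62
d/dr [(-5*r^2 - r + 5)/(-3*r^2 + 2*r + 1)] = (-13*r^2 + 20*r - 11)/(9*r^4 - 12*r^3 - 2*r^2 + 4*r + 1)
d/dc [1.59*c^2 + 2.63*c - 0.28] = 3.18*c + 2.63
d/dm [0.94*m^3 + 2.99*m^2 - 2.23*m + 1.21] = 2.82*m^2 + 5.98*m - 2.23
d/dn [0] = 0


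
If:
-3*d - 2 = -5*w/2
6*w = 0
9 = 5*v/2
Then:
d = -2/3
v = 18/5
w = 0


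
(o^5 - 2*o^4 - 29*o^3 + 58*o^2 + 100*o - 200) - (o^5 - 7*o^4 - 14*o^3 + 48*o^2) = 5*o^4 - 15*o^3 + 10*o^2 + 100*o - 200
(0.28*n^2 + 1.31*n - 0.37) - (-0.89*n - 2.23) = 0.28*n^2 + 2.2*n + 1.86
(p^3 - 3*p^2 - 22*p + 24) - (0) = p^3 - 3*p^2 - 22*p + 24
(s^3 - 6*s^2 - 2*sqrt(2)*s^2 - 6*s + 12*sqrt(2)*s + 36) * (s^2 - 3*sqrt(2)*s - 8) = s^5 - 5*sqrt(2)*s^4 - 6*s^4 - 2*s^3 + 30*sqrt(2)*s^3 + 12*s^2 + 34*sqrt(2)*s^2 - 204*sqrt(2)*s + 48*s - 288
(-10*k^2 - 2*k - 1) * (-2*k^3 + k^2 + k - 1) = 20*k^5 - 6*k^4 - 10*k^3 + 7*k^2 + k + 1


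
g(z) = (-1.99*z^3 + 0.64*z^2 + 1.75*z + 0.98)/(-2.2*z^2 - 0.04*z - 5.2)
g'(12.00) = 0.92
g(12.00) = 10.31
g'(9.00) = 0.94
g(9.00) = 7.52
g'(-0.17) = -0.28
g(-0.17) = -0.14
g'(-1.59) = 0.96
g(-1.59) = -0.73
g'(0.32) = -0.21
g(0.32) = -0.28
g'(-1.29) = 0.82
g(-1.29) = -0.46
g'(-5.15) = 0.99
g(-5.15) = -4.43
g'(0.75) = 0.24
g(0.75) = -0.28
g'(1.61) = 0.89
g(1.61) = 0.26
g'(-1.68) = 0.99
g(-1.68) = -0.82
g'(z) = (4.4*z + 0.04)*(-1.99*z^3 + 0.64*z^2 + 1.75*z + 0.98)/(-2.2*z^2 - 0.04*z - 5.2)^2 + (-5.97*z^2 + 1.28*z + 1.75)/(-2.2*z^2 - 0.04*z - 5.2) = (4.378*z^4 + 0.1592*z^3 + 34.8684*z^2 - 2.344*z - 9.0608)/(4.84*z^4 + 0.176*z^3 + 22.8816*z^2 + 0.416*z + 27.04)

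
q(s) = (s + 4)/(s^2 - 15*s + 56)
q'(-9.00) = 0.00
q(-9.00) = -0.02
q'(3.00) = 0.21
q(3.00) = 0.35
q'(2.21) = 0.12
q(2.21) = 0.22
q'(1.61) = 0.08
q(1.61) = 0.16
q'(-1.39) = 0.02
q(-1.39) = 0.03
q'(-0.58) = 0.03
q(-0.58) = 0.05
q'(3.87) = 0.42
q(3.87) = 0.61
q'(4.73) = 1.01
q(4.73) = 1.18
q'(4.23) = 0.59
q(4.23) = 0.79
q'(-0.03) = 0.04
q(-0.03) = 0.07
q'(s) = (15 - 2*s)*(s + 4)/(s^2 - 15*s + 56)^2 + 1/(s^2 - 15*s + 56)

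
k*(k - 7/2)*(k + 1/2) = k^3 - 3*k^2 - 7*k/4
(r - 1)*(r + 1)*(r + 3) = r^3 + 3*r^2 - r - 3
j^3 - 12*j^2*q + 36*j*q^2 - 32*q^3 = (j - 8*q)*(j - 2*q)^2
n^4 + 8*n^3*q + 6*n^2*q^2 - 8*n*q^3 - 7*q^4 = (n - q)*(n + q)^2*(n + 7*q)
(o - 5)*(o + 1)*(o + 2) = o^3 - 2*o^2 - 13*o - 10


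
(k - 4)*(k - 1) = k^2 - 5*k + 4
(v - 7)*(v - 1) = v^2 - 8*v + 7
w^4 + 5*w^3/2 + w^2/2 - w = w*(w - 1/2)*(w + 1)*(w + 2)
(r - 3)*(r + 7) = r^2 + 4*r - 21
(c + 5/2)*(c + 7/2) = c^2 + 6*c + 35/4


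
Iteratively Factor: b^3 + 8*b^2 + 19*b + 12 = (b + 1)*(b^2 + 7*b + 12) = (b + 1)*(b + 3)*(b + 4)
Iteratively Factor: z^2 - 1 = (z - 1)*(z + 1)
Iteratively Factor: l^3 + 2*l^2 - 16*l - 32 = (l + 4)*(l^2 - 2*l - 8) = (l + 2)*(l + 4)*(l - 4)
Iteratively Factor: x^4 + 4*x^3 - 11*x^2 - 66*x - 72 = (x + 3)*(x^3 + x^2 - 14*x - 24) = (x - 4)*(x + 3)*(x^2 + 5*x + 6) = (x - 4)*(x + 3)^2*(x + 2)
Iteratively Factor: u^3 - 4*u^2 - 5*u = (u + 1)*(u^2 - 5*u) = (u - 5)*(u + 1)*(u)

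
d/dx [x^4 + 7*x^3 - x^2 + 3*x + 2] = 4*x^3 + 21*x^2 - 2*x + 3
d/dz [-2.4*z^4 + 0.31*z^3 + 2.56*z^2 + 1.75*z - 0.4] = -9.6*z^3 + 0.93*z^2 + 5.12*z + 1.75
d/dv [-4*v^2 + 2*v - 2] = 2 - 8*v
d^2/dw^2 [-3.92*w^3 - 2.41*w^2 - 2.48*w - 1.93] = -23.52*w - 4.82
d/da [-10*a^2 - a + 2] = -20*a - 1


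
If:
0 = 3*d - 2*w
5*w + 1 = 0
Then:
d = -2/15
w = -1/5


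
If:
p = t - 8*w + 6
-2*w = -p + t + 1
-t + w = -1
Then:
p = 7/2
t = 3/2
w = 1/2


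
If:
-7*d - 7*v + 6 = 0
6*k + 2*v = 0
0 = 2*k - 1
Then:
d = 33/14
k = 1/2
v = -3/2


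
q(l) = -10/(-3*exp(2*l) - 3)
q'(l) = -60*exp(2*l)/(-3*exp(2*l) - 3)^2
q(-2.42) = 3.31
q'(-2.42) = -0.05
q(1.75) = 0.10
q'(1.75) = -0.19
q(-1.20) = 3.06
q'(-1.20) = -0.51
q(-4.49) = 3.33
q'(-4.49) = -0.00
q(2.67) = 0.02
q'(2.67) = -0.03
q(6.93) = 0.00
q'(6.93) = -0.00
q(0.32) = 1.15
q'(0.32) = -1.51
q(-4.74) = 3.33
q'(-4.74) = -0.00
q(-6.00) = 3.33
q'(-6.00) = 0.00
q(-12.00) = 3.33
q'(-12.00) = 0.00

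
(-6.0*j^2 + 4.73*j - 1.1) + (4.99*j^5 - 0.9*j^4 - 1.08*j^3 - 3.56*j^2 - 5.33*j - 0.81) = 4.99*j^5 - 0.9*j^4 - 1.08*j^3 - 9.56*j^2 - 0.6*j - 1.91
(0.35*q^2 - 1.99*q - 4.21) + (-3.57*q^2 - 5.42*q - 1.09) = -3.22*q^2 - 7.41*q - 5.3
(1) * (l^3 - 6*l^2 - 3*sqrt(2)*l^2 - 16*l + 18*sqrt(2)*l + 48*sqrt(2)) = l^3 - 6*l^2 - 3*sqrt(2)*l^2 - 16*l + 18*sqrt(2)*l + 48*sqrt(2)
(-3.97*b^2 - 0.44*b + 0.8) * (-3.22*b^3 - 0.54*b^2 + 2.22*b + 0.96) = 12.7834*b^5 + 3.5606*b^4 - 11.1518*b^3 - 5.22*b^2 + 1.3536*b + 0.768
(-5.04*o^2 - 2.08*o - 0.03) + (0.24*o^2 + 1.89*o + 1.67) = -4.8*o^2 - 0.19*o + 1.64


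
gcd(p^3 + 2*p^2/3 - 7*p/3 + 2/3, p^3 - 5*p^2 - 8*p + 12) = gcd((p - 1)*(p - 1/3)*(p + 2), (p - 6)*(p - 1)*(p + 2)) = p^2 + p - 2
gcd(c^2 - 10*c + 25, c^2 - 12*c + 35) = c - 5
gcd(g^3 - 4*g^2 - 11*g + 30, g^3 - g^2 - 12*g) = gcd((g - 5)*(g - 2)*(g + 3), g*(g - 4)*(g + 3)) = g + 3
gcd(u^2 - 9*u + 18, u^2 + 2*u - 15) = u - 3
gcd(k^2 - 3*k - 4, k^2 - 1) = k + 1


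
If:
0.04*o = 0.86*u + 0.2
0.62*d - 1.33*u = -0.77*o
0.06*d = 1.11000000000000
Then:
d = 18.50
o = -16.63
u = -1.01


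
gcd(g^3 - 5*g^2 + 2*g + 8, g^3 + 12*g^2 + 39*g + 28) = g + 1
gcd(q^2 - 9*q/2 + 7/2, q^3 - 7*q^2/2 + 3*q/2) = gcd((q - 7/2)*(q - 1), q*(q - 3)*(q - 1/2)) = 1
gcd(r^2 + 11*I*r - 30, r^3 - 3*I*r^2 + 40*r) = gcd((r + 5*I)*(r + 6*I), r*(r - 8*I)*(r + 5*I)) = r + 5*I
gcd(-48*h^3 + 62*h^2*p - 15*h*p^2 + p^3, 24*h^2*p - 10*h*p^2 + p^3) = -6*h + p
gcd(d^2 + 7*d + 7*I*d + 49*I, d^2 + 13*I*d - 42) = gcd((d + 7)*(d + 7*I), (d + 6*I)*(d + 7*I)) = d + 7*I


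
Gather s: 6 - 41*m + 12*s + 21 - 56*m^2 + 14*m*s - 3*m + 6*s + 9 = -56*m^2 - 44*m + s*(14*m + 18) + 36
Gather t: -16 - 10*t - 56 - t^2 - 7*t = -t^2 - 17*t - 72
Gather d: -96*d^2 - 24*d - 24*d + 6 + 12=-96*d^2 - 48*d + 18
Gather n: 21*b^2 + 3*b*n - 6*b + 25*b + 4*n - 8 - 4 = 21*b^2 + 19*b + n*(3*b + 4) - 12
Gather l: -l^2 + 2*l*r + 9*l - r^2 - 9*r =-l^2 + l*(2*r + 9) - r^2 - 9*r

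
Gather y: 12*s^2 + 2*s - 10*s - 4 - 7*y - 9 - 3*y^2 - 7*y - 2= 12*s^2 - 8*s - 3*y^2 - 14*y - 15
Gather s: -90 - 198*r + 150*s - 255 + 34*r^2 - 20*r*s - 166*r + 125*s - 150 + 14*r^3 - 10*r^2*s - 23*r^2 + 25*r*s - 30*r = 14*r^3 + 11*r^2 - 394*r + s*(-10*r^2 + 5*r + 275) - 495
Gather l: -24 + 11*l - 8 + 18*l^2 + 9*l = 18*l^2 + 20*l - 32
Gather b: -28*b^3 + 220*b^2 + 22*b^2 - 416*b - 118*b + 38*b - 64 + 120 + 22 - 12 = -28*b^3 + 242*b^2 - 496*b + 66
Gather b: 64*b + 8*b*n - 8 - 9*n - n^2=b*(8*n + 64) - n^2 - 9*n - 8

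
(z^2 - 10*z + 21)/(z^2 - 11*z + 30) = (z^2 - 10*z + 21)/(z^2 - 11*z + 30)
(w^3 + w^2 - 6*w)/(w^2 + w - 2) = w*(w^2 + w - 6)/(w^2 + w - 2)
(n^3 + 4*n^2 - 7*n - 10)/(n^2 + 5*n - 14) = (n^2 + 6*n + 5)/(n + 7)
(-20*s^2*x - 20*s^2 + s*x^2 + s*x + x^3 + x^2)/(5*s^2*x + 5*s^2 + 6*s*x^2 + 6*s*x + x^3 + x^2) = (-4*s + x)/(s + x)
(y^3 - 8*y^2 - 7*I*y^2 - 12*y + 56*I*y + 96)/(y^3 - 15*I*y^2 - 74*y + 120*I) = (y^2 - y*(8 + 3*I) + 24*I)/(y^2 - 11*I*y - 30)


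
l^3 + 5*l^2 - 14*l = l*(l - 2)*(l + 7)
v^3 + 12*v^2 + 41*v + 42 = (v + 2)*(v + 3)*(v + 7)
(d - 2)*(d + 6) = d^2 + 4*d - 12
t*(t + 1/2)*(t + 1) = t^3 + 3*t^2/2 + t/2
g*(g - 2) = g^2 - 2*g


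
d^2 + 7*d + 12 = (d + 3)*(d + 4)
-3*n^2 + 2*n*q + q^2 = (-n + q)*(3*n + q)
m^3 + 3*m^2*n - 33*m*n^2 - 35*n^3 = (m - 5*n)*(m + n)*(m + 7*n)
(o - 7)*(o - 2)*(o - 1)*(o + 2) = o^4 - 8*o^3 + 3*o^2 + 32*o - 28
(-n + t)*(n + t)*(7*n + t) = -7*n^3 - n^2*t + 7*n*t^2 + t^3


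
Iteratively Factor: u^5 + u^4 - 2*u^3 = (u)*(u^4 + u^3 - 2*u^2) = u^2*(u^3 + u^2 - 2*u) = u^2*(u + 2)*(u^2 - u) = u^3*(u + 2)*(u - 1)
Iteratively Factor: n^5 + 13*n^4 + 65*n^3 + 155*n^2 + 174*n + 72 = (n + 4)*(n^4 + 9*n^3 + 29*n^2 + 39*n + 18) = (n + 3)*(n + 4)*(n^3 + 6*n^2 + 11*n + 6) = (n + 1)*(n + 3)*(n + 4)*(n^2 + 5*n + 6) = (n + 1)*(n + 3)^2*(n + 4)*(n + 2)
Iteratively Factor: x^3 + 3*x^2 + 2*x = (x + 1)*(x^2 + 2*x) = x*(x + 1)*(x + 2)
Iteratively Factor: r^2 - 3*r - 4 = (r - 4)*(r + 1)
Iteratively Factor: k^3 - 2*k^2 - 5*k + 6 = (k - 1)*(k^2 - k - 6) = (k - 1)*(k + 2)*(k - 3)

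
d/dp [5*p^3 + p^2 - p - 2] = 15*p^2 + 2*p - 1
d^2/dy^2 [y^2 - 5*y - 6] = 2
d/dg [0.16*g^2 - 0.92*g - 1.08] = 0.32*g - 0.92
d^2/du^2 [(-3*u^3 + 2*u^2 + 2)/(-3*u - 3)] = 2*(3*u^3 + 9*u^2 + 9*u - 4)/(3*(u^3 + 3*u^2 + 3*u + 1))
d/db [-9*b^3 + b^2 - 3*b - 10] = -27*b^2 + 2*b - 3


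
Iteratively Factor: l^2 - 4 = (l + 2)*(l - 2)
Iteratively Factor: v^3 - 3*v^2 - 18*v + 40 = (v + 4)*(v^2 - 7*v + 10) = (v - 2)*(v + 4)*(v - 5)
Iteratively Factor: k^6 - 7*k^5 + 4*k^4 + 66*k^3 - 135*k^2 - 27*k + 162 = (k - 3)*(k^5 - 4*k^4 - 8*k^3 + 42*k^2 - 9*k - 54) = (k - 3)^2*(k^4 - k^3 - 11*k^2 + 9*k + 18) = (k - 3)^2*(k - 2)*(k^3 + k^2 - 9*k - 9) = (k - 3)^2*(k - 2)*(k + 1)*(k^2 - 9) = (k - 3)^2*(k - 2)*(k + 1)*(k + 3)*(k - 3)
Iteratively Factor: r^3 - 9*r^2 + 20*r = (r)*(r^2 - 9*r + 20) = r*(r - 4)*(r - 5)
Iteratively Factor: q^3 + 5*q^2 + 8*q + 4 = (q + 2)*(q^2 + 3*q + 2) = (q + 1)*(q + 2)*(q + 2)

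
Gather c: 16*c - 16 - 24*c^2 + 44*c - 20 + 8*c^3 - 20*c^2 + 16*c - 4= 8*c^3 - 44*c^2 + 76*c - 40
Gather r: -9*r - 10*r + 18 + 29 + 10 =57 - 19*r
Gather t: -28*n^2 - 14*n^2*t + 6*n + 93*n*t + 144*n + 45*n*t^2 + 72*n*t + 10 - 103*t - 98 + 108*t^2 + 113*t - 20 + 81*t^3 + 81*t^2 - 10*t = -28*n^2 + 150*n + 81*t^3 + t^2*(45*n + 189) + t*(-14*n^2 + 165*n) - 108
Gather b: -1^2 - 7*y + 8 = 7 - 7*y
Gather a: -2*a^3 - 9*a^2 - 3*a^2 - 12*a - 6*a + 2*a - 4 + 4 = -2*a^3 - 12*a^2 - 16*a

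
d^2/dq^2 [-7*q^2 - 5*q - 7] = -14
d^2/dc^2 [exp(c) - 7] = exp(c)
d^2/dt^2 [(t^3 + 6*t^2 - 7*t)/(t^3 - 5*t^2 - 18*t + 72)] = 2*(11*t^6 + 33*t^5 - 3*t^4 - 3181*t^3 + 5616*t^2 + 7992*t + 22032)/(t^9 - 15*t^8 + 21*t^7 + 631*t^6 - 2538*t^5 - 7236*t^4 + 48600*t^3 - 7776*t^2 - 279936*t + 373248)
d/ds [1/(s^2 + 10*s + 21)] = 2*(-s - 5)/(s^2 + 10*s + 21)^2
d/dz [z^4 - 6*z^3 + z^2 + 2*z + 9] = 4*z^3 - 18*z^2 + 2*z + 2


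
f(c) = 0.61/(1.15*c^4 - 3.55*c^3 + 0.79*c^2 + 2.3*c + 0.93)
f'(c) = 0.61*(-4.6*c^3 + 10.65*c^2 - 1.58*c - 2.3)/(1.15*c^4 - 3.55*c^3 + 0.79*c^2 + 2.3*c + 0.93)^2 = (-2.806*c^3 + 6.4965*c^2 - 0.9638*c - 1.403)/(1.15*c^4 - 3.55*c^3 + 0.79*c^2 + 2.3*c + 0.93)^2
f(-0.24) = 1.28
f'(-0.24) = -3.34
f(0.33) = 0.37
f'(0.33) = -0.40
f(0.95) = 0.35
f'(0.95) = 0.38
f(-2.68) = 0.00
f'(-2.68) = 0.01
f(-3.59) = 0.00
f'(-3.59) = 0.00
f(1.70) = -0.86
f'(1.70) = 3.83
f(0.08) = 0.55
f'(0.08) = -1.15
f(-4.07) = 0.00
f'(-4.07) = 0.00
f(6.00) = 0.00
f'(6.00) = -0.00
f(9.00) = 0.00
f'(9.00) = -0.00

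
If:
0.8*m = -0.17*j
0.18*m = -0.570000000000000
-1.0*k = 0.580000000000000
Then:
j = 14.90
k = -0.58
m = -3.17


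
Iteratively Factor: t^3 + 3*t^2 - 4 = (t - 1)*(t^2 + 4*t + 4) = (t - 1)*(t + 2)*(t + 2)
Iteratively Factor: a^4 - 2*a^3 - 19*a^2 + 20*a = (a - 1)*(a^3 - a^2 - 20*a) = (a - 5)*(a - 1)*(a^2 + 4*a) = a*(a - 5)*(a - 1)*(a + 4)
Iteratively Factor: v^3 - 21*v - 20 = (v + 1)*(v^2 - v - 20) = (v - 5)*(v + 1)*(v + 4)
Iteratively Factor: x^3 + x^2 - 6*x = (x + 3)*(x^2 - 2*x) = (x - 2)*(x + 3)*(x)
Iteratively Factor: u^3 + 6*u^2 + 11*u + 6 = (u + 1)*(u^2 + 5*u + 6) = (u + 1)*(u + 2)*(u + 3)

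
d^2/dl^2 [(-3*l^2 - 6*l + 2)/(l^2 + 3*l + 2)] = 2*(3*l^3 + 24*l^2 + 54*l + 38)/(l^6 + 9*l^5 + 33*l^4 + 63*l^3 + 66*l^2 + 36*l + 8)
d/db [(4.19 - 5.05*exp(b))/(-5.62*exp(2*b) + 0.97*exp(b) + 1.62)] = (-28.381*exp(2*b) + 47.0956*exp(b) - 12.2453)*exp(b)/(31.5844*exp(4*b) - 10.9028*exp(3*b) - 17.2679*exp(2*b) + 3.1428*exp(b) + 2.6244)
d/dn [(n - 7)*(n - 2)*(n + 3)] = 3*n^2 - 12*n - 13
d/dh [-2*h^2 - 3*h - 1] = -4*h - 3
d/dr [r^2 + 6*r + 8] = 2*r + 6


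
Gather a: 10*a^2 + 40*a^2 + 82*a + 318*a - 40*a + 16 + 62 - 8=50*a^2 + 360*a + 70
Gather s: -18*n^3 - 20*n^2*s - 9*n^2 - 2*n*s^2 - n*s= -18*n^3 - 9*n^2 - 2*n*s^2 + s*(-20*n^2 - n)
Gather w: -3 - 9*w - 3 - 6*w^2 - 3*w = -6*w^2 - 12*w - 6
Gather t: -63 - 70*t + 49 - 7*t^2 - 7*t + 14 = -7*t^2 - 77*t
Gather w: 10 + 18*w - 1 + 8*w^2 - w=8*w^2 + 17*w + 9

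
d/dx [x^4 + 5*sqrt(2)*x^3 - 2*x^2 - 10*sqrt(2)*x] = 4*x^3 + 15*sqrt(2)*x^2 - 4*x - 10*sqrt(2)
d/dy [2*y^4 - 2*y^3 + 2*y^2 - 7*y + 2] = 8*y^3 - 6*y^2 + 4*y - 7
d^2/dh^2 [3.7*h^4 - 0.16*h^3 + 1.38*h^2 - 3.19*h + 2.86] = 44.4*h^2 - 0.96*h + 2.76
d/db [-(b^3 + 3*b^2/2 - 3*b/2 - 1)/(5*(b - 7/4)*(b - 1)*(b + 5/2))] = 4*(28*b^2 + 172*b + 187)/(5*(64*b^4 + 96*b^3 - 524*b^2 - 420*b + 1225))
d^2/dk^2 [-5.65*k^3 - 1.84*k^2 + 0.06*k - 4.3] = -33.9*k - 3.68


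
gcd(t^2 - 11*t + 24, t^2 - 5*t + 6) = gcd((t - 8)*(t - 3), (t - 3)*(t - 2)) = t - 3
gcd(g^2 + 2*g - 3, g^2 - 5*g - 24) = g + 3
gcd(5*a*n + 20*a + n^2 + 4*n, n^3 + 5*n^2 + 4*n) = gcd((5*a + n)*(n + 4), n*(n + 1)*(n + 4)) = n + 4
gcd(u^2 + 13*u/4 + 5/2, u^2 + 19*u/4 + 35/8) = u + 5/4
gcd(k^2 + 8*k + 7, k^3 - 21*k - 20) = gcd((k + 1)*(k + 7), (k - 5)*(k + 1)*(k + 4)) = k + 1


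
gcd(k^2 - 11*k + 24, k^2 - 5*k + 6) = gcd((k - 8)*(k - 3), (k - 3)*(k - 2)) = k - 3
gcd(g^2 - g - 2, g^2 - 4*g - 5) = g + 1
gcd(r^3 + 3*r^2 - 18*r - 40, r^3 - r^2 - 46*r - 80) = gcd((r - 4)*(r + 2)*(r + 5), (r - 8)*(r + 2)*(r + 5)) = r^2 + 7*r + 10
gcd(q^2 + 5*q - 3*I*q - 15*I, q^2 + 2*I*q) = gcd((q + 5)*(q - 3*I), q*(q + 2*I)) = 1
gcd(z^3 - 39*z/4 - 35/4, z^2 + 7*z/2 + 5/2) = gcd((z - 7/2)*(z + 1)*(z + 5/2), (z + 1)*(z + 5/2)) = z^2 + 7*z/2 + 5/2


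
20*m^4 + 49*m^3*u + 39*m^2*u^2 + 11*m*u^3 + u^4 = (m + u)^2*(4*m + u)*(5*m + u)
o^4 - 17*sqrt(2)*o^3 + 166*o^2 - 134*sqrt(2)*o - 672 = (o - 8*sqrt(2))*(o - 7*sqrt(2))*(o - 3*sqrt(2))*(o + sqrt(2))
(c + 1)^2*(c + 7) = c^3 + 9*c^2 + 15*c + 7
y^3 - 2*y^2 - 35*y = y*(y - 7)*(y + 5)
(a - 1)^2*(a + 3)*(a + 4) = a^4 + 5*a^3 - a^2 - 17*a + 12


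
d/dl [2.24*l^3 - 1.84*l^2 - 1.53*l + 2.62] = 6.72*l^2 - 3.68*l - 1.53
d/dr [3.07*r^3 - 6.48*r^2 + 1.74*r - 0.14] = 9.21*r^2 - 12.96*r + 1.74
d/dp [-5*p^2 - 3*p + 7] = -10*p - 3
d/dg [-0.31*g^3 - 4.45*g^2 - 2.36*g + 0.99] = -0.93*g^2 - 8.9*g - 2.36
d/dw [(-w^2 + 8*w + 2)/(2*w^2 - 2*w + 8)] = (-7*w^2 - 12*w + 34)/(2*(w^4 - 2*w^3 + 9*w^2 - 8*w + 16))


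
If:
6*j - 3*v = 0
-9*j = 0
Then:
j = 0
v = 0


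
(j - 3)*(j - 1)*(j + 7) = j^3 + 3*j^2 - 25*j + 21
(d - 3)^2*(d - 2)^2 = d^4 - 10*d^3 + 37*d^2 - 60*d + 36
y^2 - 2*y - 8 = (y - 4)*(y + 2)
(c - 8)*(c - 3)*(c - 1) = c^3 - 12*c^2 + 35*c - 24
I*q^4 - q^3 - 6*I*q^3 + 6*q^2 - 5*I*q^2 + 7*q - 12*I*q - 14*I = (q - 7)*(q + 1)*(q + 2*I)*(I*q + 1)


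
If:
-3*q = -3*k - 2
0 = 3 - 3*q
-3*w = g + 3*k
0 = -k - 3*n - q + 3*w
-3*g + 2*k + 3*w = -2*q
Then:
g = 5/12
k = 1/3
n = -11/12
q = 1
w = -17/36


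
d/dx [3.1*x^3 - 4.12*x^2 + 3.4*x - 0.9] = 9.3*x^2 - 8.24*x + 3.4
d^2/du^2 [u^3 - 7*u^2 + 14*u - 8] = 6*u - 14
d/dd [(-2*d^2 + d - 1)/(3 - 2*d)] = (4*d^2 - 12*d + 1)/(4*d^2 - 12*d + 9)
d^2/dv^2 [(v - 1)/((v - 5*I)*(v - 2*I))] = (2*v^3 - 6*v^2 + v*(60 + 42*I) + 78 - 140*I)/(v^6 - 21*I*v^5 - 177*v^4 + 763*I*v^3 + 1770*v^2 - 2100*I*v - 1000)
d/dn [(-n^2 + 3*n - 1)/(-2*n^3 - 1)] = (-2*n^4 + 12*n^3 - 6*n^2 + 2*n - 3)/(4*n^6 + 4*n^3 + 1)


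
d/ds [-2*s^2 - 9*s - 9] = -4*s - 9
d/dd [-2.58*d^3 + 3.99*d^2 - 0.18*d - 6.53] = -7.74*d^2 + 7.98*d - 0.18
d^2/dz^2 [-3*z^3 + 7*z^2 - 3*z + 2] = 14 - 18*z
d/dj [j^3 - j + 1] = 3*j^2 - 1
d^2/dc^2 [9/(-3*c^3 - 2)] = 324*c*(1 - 3*c^3)/(3*c^3 + 2)^3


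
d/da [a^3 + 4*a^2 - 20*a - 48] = 3*a^2 + 8*a - 20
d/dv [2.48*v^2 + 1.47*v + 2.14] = 4.96*v + 1.47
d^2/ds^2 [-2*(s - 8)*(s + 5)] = -4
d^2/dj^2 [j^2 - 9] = 2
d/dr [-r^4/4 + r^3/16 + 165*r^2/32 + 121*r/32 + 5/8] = -r^3 + 3*r^2/16 + 165*r/16 + 121/32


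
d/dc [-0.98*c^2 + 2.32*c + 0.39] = 2.32 - 1.96*c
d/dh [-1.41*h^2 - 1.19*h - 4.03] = -2.82*h - 1.19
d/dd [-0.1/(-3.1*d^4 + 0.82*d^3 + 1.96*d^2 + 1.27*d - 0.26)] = (-1.24*d^3 + 0.246*d^2 + 0.392*d + 0.127)/(-3.1*d^4 + 0.82*d^3 + 1.96*d^2 + 1.27*d - 0.26)^2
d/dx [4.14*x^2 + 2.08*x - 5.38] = 8.28*x + 2.08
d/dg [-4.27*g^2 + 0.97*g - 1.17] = 0.97 - 8.54*g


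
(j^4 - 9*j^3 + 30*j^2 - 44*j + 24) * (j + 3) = j^5 - 6*j^4 + 3*j^3 + 46*j^2 - 108*j + 72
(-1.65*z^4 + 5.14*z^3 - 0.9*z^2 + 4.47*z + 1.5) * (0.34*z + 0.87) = -0.561*z^5 + 0.3121*z^4 + 4.1658*z^3 + 0.7368*z^2 + 4.3989*z + 1.305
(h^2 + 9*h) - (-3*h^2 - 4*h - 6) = 4*h^2 + 13*h + 6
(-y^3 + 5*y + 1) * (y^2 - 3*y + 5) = -y^5 + 3*y^4 - 14*y^2 + 22*y + 5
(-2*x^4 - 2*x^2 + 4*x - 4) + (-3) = -2*x^4 - 2*x^2 + 4*x - 7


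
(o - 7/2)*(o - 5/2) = o^2 - 6*o + 35/4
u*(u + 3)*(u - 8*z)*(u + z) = u^4 - 7*u^3*z + 3*u^3 - 8*u^2*z^2 - 21*u^2*z - 24*u*z^2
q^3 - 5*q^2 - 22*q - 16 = (q - 8)*(q + 1)*(q + 2)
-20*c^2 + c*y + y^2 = (-4*c + y)*(5*c + y)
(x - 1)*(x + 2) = x^2 + x - 2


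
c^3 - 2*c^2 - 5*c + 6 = (c - 3)*(c - 1)*(c + 2)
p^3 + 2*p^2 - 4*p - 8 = (p - 2)*(p + 2)^2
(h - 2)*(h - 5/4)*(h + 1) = h^3 - 9*h^2/4 - 3*h/4 + 5/2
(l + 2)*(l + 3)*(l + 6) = l^3 + 11*l^2 + 36*l + 36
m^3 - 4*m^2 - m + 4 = (m - 4)*(m - 1)*(m + 1)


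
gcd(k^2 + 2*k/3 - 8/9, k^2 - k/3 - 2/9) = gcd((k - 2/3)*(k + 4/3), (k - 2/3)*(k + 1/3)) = k - 2/3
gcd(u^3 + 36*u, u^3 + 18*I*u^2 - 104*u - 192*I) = u + 6*I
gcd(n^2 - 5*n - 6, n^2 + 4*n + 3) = n + 1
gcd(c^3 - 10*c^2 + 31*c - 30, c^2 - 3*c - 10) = c - 5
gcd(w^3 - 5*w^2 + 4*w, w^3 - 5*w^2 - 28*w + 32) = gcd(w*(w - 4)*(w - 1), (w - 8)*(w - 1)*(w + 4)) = w - 1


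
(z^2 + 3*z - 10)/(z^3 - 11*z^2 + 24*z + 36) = (z^2 + 3*z - 10)/(z^3 - 11*z^2 + 24*z + 36)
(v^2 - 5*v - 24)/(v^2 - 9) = (v - 8)/(v - 3)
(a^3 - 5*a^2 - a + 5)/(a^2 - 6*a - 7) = (a^2 - 6*a + 5)/(a - 7)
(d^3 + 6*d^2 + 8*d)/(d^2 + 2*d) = d + 4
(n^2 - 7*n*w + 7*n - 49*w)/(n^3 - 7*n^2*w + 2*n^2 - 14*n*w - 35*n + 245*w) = 1/(n - 5)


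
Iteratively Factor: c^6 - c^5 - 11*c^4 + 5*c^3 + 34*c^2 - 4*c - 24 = (c + 2)*(c^5 - 3*c^4 - 5*c^3 + 15*c^2 + 4*c - 12) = (c + 2)^2*(c^4 - 5*c^3 + 5*c^2 + 5*c - 6) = (c - 2)*(c + 2)^2*(c^3 - 3*c^2 - c + 3) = (c - 2)*(c + 1)*(c + 2)^2*(c^2 - 4*c + 3) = (c - 2)*(c - 1)*(c + 1)*(c + 2)^2*(c - 3)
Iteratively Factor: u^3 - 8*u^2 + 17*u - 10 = (u - 1)*(u^2 - 7*u + 10) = (u - 2)*(u - 1)*(u - 5)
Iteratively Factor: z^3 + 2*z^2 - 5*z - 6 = (z + 3)*(z^2 - z - 2) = (z - 2)*(z + 3)*(z + 1)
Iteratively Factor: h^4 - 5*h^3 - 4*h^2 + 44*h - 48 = (h - 2)*(h^3 - 3*h^2 - 10*h + 24) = (h - 2)^2*(h^2 - h - 12) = (h - 4)*(h - 2)^2*(h + 3)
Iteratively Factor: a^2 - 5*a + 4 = (a - 4)*(a - 1)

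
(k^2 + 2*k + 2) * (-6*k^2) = -6*k^4 - 12*k^3 - 12*k^2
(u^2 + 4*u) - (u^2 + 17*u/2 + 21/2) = -9*u/2 - 21/2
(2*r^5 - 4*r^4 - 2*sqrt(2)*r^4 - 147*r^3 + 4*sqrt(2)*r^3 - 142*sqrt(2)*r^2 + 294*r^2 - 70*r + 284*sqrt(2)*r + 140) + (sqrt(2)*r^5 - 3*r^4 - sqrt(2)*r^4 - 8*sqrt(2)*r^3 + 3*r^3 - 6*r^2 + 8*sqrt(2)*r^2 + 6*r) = sqrt(2)*r^5 + 2*r^5 - 7*r^4 - 3*sqrt(2)*r^4 - 144*r^3 - 4*sqrt(2)*r^3 - 134*sqrt(2)*r^2 + 288*r^2 - 64*r + 284*sqrt(2)*r + 140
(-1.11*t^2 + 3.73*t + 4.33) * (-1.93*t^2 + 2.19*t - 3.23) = 2.1423*t^4 - 9.6298*t^3 + 3.3971*t^2 - 2.5652*t - 13.9859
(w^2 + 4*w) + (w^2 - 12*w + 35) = 2*w^2 - 8*w + 35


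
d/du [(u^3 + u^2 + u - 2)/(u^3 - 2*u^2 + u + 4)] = 3*(-u^4 + 7*u^2 + 2)/(u^6 - 4*u^5 + 6*u^4 + 4*u^3 - 15*u^2 + 8*u + 16)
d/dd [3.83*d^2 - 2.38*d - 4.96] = 7.66*d - 2.38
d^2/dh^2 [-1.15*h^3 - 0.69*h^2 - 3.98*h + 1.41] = -6.9*h - 1.38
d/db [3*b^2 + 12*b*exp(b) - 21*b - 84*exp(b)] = 12*b*exp(b) + 6*b - 72*exp(b) - 21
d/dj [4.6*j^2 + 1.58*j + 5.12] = 9.2*j + 1.58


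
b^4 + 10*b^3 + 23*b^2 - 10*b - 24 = (b - 1)*(b + 1)*(b + 4)*(b + 6)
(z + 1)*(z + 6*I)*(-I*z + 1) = -I*z^3 + 7*z^2 - I*z^2 + 7*z + 6*I*z + 6*I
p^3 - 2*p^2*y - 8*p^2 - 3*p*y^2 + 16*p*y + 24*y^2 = (p - 8)*(p - 3*y)*(p + y)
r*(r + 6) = r^2 + 6*r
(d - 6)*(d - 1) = d^2 - 7*d + 6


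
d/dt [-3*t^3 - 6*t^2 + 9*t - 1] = -9*t^2 - 12*t + 9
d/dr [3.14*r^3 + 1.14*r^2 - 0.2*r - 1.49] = 9.42*r^2 + 2.28*r - 0.2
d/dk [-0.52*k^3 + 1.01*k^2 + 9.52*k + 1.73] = -1.56*k^2 + 2.02*k + 9.52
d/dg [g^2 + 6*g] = 2*g + 6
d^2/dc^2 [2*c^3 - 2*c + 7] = 12*c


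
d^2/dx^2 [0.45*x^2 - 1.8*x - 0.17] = 0.900000000000000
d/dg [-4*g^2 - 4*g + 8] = -8*g - 4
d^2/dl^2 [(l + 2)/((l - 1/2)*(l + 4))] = 8*(2*l^3 + 12*l^2 + 54*l + 71)/(8*l^6 + 84*l^5 + 246*l^4 + 7*l^3 - 492*l^2 + 336*l - 64)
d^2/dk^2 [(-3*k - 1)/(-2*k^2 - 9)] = 12*(2*k^3 + 2*k^2 - 27*k - 3)/(8*k^6 + 108*k^4 + 486*k^2 + 729)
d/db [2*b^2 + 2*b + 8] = 4*b + 2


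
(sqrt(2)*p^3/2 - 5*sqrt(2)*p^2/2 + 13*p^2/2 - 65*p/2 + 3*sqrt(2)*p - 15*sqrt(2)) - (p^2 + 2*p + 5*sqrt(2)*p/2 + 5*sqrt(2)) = sqrt(2)*p^3/2 - 5*sqrt(2)*p^2/2 + 11*p^2/2 - 69*p/2 + sqrt(2)*p/2 - 20*sqrt(2)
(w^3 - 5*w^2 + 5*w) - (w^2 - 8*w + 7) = w^3 - 6*w^2 + 13*w - 7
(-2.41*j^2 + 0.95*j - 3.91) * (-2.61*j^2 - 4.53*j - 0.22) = 6.2901*j^4 + 8.4378*j^3 + 6.4318*j^2 + 17.5033*j + 0.8602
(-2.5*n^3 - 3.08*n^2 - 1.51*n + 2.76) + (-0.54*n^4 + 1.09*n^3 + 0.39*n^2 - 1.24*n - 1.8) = -0.54*n^4 - 1.41*n^3 - 2.69*n^2 - 2.75*n + 0.96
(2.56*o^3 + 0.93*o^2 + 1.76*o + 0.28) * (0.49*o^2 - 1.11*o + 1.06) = 1.2544*o^5 - 2.3859*o^4 + 2.5437*o^3 - 0.8306*o^2 + 1.5548*o + 0.2968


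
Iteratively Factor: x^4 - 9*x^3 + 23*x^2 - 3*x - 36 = (x + 1)*(x^3 - 10*x^2 + 33*x - 36) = (x - 4)*(x + 1)*(x^2 - 6*x + 9) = (x - 4)*(x - 3)*(x + 1)*(x - 3)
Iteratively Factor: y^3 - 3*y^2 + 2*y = (y)*(y^2 - 3*y + 2) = y*(y - 2)*(y - 1)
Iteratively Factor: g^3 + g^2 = (g)*(g^2 + g) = g*(g + 1)*(g)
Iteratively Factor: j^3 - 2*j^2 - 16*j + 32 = (j + 4)*(j^2 - 6*j + 8) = (j - 4)*(j + 4)*(j - 2)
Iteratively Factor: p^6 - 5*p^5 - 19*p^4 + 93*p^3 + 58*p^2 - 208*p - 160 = (p - 4)*(p^5 - p^4 - 23*p^3 + p^2 + 62*p + 40) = (p - 4)*(p + 1)*(p^4 - 2*p^3 - 21*p^2 + 22*p + 40) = (p - 4)*(p + 1)*(p + 4)*(p^3 - 6*p^2 + 3*p + 10) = (p - 4)*(p + 1)^2*(p + 4)*(p^2 - 7*p + 10) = (p - 5)*(p - 4)*(p + 1)^2*(p + 4)*(p - 2)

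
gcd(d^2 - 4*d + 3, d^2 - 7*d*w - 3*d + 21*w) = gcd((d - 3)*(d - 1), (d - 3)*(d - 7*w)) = d - 3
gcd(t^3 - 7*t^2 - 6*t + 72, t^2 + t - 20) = t - 4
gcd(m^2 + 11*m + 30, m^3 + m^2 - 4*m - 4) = 1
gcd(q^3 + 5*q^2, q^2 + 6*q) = q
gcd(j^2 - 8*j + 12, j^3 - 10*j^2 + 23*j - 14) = j - 2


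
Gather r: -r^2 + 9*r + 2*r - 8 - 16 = -r^2 + 11*r - 24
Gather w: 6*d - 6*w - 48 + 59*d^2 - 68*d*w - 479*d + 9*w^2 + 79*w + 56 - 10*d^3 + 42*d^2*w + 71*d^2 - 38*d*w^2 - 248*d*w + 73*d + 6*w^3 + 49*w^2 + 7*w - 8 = -10*d^3 + 130*d^2 - 400*d + 6*w^3 + w^2*(58 - 38*d) + w*(42*d^2 - 316*d + 80)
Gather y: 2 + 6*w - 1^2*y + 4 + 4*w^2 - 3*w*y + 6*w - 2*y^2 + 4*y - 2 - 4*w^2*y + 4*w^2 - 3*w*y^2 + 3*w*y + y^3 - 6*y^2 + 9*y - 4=8*w^2 + 12*w + y^3 + y^2*(-3*w - 8) + y*(12 - 4*w^2)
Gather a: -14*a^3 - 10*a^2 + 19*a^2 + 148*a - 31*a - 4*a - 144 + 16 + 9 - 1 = -14*a^3 + 9*a^2 + 113*a - 120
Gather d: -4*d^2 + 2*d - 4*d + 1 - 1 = -4*d^2 - 2*d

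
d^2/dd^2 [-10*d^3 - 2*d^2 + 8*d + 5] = -60*d - 4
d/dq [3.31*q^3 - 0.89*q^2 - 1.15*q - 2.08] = 9.93*q^2 - 1.78*q - 1.15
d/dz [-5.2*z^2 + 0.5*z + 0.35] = 0.5 - 10.4*z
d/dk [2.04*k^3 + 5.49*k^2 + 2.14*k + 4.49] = 6.12*k^2 + 10.98*k + 2.14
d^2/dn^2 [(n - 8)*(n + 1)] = 2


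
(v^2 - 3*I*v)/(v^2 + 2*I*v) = (v - 3*I)/(v + 2*I)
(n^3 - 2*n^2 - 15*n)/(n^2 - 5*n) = n + 3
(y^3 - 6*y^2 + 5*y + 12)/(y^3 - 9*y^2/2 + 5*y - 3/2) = 2*(y^2 - 3*y - 4)/(2*y^2 - 3*y + 1)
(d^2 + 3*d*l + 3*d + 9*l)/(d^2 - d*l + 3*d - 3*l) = (d + 3*l)/(d - l)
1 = 1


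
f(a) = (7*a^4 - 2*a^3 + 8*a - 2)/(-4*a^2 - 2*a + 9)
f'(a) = (8*a + 2)*(7*a^4 - 2*a^3 + 8*a - 2)/(-4*a^2 - 2*a + 9)^2 + (28*a^3 - 6*a^2 + 8)/(-4*a^2 - 2*a + 9) = 2*(-28*a^5 - 17*a^4 + 130*a^3 - 11*a^2 - 8*a + 34)/(16*a^4 + 16*a^3 - 68*a^2 - 36*a + 81)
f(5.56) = -50.79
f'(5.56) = -18.08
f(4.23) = -29.87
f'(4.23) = -13.37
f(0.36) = 0.12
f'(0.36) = 1.17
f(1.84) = -9.79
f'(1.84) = 0.19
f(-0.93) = -0.35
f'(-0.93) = -2.41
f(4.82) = -38.38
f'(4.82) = -15.47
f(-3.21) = -30.30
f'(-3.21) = 10.17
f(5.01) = -41.38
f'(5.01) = -16.14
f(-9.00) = -159.30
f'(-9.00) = 32.79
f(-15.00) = -419.28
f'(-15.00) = 53.85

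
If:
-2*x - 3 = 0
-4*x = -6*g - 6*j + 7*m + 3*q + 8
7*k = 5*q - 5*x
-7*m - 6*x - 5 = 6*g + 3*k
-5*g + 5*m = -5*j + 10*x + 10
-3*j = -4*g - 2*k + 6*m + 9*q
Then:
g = 951/2572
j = -739/5144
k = 8895/5144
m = -2503/5144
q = 4737/5144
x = -3/2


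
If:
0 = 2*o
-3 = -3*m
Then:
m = 1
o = 0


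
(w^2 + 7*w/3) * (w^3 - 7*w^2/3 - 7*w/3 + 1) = w^5 - 70*w^3/9 - 40*w^2/9 + 7*w/3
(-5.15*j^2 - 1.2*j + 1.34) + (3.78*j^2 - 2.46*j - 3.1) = -1.37*j^2 - 3.66*j - 1.76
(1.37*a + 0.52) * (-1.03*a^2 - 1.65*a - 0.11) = -1.4111*a^3 - 2.7961*a^2 - 1.0087*a - 0.0572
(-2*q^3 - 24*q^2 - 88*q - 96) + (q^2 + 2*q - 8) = -2*q^3 - 23*q^2 - 86*q - 104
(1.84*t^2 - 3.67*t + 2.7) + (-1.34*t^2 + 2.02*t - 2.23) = 0.5*t^2 - 1.65*t + 0.47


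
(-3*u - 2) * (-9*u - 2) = 27*u^2 + 24*u + 4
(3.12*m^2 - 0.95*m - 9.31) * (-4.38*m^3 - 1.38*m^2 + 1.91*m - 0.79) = -13.6656*m^5 - 0.144600000000001*m^4 + 48.048*m^3 + 8.5685*m^2 - 17.0316*m + 7.3549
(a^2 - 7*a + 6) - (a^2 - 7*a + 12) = -6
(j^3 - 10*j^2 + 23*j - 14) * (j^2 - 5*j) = j^5 - 15*j^4 + 73*j^3 - 129*j^2 + 70*j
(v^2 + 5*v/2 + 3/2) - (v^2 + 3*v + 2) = -v/2 - 1/2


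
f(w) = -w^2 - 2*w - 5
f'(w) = -2*w - 2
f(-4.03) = -13.18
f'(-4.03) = 6.06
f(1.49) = -10.20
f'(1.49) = -4.98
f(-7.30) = -43.69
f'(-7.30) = 12.60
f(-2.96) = -7.84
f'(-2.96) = 3.92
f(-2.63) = -6.66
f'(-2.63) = 3.26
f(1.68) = -11.18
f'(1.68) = -5.36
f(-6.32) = -32.30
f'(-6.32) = 10.64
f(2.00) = -13.00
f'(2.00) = -6.00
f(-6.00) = -29.00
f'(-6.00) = 10.00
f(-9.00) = -68.00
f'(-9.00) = 16.00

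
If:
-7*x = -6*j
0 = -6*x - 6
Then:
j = -7/6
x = -1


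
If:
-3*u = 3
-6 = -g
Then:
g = 6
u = -1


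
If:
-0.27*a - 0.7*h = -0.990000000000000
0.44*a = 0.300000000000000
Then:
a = 0.68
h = 1.15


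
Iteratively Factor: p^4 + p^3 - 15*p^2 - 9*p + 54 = (p + 3)*(p^3 - 2*p^2 - 9*p + 18) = (p - 2)*(p + 3)*(p^2 - 9) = (p - 3)*(p - 2)*(p + 3)*(p + 3)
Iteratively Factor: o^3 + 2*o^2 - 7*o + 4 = (o - 1)*(o^2 + 3*o - 4) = (o - 1)^2*(o + 4)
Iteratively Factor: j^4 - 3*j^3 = (j)*(j^3 - 3*j^2) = j^2*(j^2 - 3*j) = j^3*(j - 3)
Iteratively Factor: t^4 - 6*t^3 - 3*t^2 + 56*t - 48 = (t - 4)*(t^3 - 2*t^2 - 11*t + 12) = (t - 4)^2*(t^2 + 2*t - 3) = (t - 4)^2*(t + 3)*(t - 1)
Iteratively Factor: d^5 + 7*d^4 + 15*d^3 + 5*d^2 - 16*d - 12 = (d + 1)*(d^4 + 6*d^3 + 9*d^2 - 4*d - 12) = (d + 1)*(d + 2)*(d^3 + 4*d^2 + d - 6) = (d - 1)*(d + 1)*(d + 2)*(d^2 + 5*d + 6) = (d - 1)*(d + 1)*(d + 2)*(d + 3)*(d + 2)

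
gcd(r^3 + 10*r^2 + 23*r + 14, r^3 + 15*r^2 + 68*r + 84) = r^2 + 9*r + 14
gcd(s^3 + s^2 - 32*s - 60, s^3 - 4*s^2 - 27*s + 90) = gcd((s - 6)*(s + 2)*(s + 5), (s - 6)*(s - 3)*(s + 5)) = s^2 - s - 30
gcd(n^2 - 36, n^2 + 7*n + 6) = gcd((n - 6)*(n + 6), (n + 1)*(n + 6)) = n + 6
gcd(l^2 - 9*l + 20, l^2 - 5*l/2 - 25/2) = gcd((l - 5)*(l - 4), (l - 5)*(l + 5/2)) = l - 5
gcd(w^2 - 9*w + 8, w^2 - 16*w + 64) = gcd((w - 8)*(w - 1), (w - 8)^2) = w - 8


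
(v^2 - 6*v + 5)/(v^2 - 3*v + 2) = (v - 5)/(v - 2)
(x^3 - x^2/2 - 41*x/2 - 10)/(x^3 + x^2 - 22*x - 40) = (x + 1/2)/(x + 2)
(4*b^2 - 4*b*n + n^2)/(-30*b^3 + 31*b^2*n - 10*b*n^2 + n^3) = (-2*b + n)/(15*b^2 - 8*b*n + n^2)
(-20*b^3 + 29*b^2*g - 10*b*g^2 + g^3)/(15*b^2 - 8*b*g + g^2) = (-4*b^2 + 5*b*g - g^2)/(3*b - g)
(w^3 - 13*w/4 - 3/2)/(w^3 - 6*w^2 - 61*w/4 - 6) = (w - 2)/(w - 8)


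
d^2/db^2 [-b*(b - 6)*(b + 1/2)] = 11 - 6*b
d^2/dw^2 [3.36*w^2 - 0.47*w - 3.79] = 6.72000000000000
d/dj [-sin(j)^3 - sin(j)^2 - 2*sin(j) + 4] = (-2*sin(j) + 3*cos(j)^2 - 5)*cos(j)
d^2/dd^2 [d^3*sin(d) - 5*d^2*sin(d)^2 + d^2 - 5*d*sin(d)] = -d^3*sin(d) + 6*d^2*cos(d) - 10*d^2*cos(2*d) + 11*d*sin(d) - 20*d*sin(2*d) - 10*cos(d) + 5*cos(2*d) - 3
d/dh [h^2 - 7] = 2*h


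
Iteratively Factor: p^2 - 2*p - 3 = (p + 1)*(p - 3)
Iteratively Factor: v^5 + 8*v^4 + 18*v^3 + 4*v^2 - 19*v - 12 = (v + 1)*(v^4 + 7*v^3 + 11*v^2 - 7*v - 12) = (v + 1)^2*(v^3 + 6*v^2 + 5*v - 12) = (v - 1)*(v + 1)^2*(v^2 + 7*v + 12) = (v - 1)*(v + 1)^2*(v + 4)*(v + 3)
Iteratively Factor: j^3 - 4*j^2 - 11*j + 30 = (j - 5)*(j^2 + j - 6) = (j - 5)*(j - 2)*(j + 3)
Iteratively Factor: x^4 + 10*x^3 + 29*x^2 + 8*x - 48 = (x + 4)*(x^3 + 6*x^2 + 5*x - 12) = (x - 1)*(x + 4)*(x^2 + 7*x + 12) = (x - 1)*(x + 4)^2*(x + 3)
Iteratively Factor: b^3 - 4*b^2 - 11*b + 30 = (b - 2)*(b^2 - 2*b - 15) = (b - 2)*(b + 3)*(b - 5)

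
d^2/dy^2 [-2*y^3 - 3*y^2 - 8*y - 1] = -12*y - 6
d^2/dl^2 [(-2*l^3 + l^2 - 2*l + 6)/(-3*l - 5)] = 2*(18*l^3 + 90*l^2 + 150*l - 109)/(27*l^3 + 135*l^2 + 225*l + 125)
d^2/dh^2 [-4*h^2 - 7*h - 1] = -8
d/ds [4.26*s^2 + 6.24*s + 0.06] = 8.52*s + 6.24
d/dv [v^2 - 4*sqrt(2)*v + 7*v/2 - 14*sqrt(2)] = 2*v - 4*sqrt(2) + 7/2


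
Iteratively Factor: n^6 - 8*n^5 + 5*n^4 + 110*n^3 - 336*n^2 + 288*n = (n - 3)*(n^5 - 5*n^4 - 10*n^3 + 80*n^2 - 96*n) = (n - 3)*(n + 4)*(n^4 - 9*n^3 + 26*n^2 - 24*n) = (n - 3)^2*(n + 4)*(n^3 - 6*n^2 + 8*n) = n*(n - 3)^2*(n + 4)*(n^2 - 6*n + 8) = n*(n - 4)*(n - 3)^2*(n + 4)*(n - 2)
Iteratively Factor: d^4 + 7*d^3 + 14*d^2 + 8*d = (d + 1)*(d^3 + 6*d^2 + 8*d) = d*(d + 1)*(d^2 + 6*d + 8) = d*(d + 1)*(d + 2)*(d + 4)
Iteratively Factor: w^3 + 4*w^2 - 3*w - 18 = (w + 3)*(w^2 + w - 6) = (w - 2)*(w + 3)*(w + 3)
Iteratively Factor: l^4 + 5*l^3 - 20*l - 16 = (l + 2)*(l^3 + 3*l^2 - 6*l - 8) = (l + 2)*(l + 4)*(l^2 - l - 2) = (l + 1)*(l + 2)*(l + 4)*(l - 2)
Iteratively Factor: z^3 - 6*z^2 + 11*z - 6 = (z - 1)*(z^2 - 5*z + 6) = (z - 2)*(z - 1)*(z - 3)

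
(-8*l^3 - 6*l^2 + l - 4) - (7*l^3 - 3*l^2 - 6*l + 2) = -15*l^3 - 3*l^2 + 7*l - 6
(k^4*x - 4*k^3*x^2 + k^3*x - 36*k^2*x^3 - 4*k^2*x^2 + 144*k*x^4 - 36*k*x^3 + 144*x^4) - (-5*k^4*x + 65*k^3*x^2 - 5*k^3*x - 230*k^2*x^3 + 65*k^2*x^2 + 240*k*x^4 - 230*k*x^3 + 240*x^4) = 6*k^4*x - 69*k^3*x^2 + 6*k^3*x + 194*k^2*x^3 - 69*k^2*x^2 - 96*k*x^4 + 194*k*x^3 - 96*x^4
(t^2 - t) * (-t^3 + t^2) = -t^5 + 2*t^4 - t^3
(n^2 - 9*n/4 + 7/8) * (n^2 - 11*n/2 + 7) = n^4 - 31*n^3/4 + 81*n^2/4 - 329*n/16 + 49/8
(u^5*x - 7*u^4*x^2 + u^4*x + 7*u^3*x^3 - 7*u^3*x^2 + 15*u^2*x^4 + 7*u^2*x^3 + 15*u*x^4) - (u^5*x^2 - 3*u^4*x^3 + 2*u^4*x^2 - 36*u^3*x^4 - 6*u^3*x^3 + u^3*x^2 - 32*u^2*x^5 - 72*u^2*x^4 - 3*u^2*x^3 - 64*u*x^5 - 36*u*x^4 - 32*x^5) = -u^5*x^2 + u^5*x + 3*u^4*x^3 - 9*u^4*x^2 + u^4*x + 36*u^3*x^4 + 13*u^3*x^3 - 8*u^3*x^2 + 32*u^2*x^5 + 87*u^2*x^4 + 10*u^2*x^3 + 64*u*x^5 + 51*u*x^4 + 32*x^5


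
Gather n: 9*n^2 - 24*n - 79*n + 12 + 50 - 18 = 9*n^2 - 103*n + 44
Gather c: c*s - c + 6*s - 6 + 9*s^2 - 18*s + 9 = c*(s - 1) + 9*s^2 - 12*s + 3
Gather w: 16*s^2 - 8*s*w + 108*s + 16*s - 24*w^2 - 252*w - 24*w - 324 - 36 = 16*s^2 + 124*s - 24*w^2 + w*(-8*s - 276) - 360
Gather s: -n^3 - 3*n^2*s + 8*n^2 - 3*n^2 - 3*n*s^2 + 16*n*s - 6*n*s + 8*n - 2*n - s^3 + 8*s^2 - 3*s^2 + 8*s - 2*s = -n^3 + 5*n^2 + 6*n - s^3 + s^2*(5 - 3*n) + s*(-3*n^2 + 10*n + 6)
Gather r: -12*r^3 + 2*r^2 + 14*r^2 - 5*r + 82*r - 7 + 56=-12*r^3 + 16*r^2 + 77*r + 49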